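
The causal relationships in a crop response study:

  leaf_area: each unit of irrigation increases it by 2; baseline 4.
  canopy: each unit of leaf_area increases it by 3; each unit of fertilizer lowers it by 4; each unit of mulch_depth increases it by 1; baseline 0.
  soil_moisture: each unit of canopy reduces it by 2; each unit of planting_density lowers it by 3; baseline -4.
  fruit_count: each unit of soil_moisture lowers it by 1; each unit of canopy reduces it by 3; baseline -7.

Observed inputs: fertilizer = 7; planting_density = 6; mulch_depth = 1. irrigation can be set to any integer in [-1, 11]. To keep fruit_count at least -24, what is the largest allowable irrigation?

Substituting into the canopy equation gives canopy = 6*irrigation - 15.
Substituting into the soil_moisture equation gives soil_moisture = -12*irrigation + 8.
This gives fruit_count = -6*irrigation + 30.
Require -6*irrigation + 30 ≥ -24, so irrigation ≤ 9.
The largest integer in [-1, 11] satisfying this is 9.

irrigation = 9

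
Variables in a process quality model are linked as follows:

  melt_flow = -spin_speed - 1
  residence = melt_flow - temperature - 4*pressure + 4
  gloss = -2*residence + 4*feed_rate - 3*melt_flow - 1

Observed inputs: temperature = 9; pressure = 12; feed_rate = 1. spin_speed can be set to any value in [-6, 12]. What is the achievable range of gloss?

Substituting into the residence equation gives residence = -spin_speed - 54.
Substituting into the gloss equation gives gloss = 5*spin_speed + 114.
Linear in spin_speed, so extremes are at the endpoints: spin_speed = -6 gives gloss = 84; spin_speed = 12 gives gloss = 174.

84 to 174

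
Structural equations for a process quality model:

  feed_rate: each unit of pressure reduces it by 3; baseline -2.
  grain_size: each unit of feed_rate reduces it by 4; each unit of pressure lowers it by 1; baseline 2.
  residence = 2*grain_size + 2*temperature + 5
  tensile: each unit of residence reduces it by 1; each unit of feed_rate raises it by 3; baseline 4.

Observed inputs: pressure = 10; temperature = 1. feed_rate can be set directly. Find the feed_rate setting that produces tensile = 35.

Intervening on feed_rate fixes its value directly, overriding its dependence on pressure.
Substituting into the grain_size equation gives grain_size = -4*feed_rate - 8.
Substituting into the residence equation gives residence = -8*feed_rate - 9.
So tensile = 11*feed_rate + 13.
Solve 11*feed_rate + 13 = 35: feed_rate = (35 - 13) / 11 = 2.

feed_rate = 2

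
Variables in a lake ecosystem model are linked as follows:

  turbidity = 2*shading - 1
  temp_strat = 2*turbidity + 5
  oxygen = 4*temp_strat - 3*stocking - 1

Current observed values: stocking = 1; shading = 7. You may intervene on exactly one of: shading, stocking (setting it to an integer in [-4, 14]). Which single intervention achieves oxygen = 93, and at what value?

set stocking = 10

Intervening on shading: oxygen = 16*shading + 8. Reaching 93 requires shading = 85/16, not an integer.
Intervening on stocking: with other inputs at their observed values, oxygen = -3*stocking + 123. Solving for 93 gives stocking = 10, within [-4, 14].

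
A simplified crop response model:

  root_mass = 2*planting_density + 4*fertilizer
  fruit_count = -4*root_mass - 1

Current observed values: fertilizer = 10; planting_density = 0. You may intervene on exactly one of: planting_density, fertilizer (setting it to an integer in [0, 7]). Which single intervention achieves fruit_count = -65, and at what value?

set fertilizer = 4

Intervening on planting_density: fruit_count = -8*planting_density - 161. Reaching -65 requires planting_density = -12, outside [0, 7].
Intervening on fertilizer: with other inputs at their observed values, fruit_count = -16*fertilizer - 1. Solving for -65 gives fertilizer = 4, within [0, 7].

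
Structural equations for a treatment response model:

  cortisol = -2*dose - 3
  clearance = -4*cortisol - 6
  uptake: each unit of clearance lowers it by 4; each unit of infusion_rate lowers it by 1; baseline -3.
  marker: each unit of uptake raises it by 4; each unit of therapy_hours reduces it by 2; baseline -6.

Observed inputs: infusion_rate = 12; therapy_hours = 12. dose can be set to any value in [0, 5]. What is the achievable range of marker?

Substituting into the clearance equation gives clearance = 8*dose + 6.
Substituting into the uptake equation gives uptake = -32*dose - 39.
This gives marker = -128*dose - 186.
Linear in dose, so extremes are at the endpoints: dose = 0 gives marker = -186; dose = 5 gives marker = -826.

-826 to -186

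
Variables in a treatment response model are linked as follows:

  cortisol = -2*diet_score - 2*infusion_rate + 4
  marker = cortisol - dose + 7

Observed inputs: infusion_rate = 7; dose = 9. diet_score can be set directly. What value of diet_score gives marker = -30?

diet_score = 9

Substituting into the cortisol equation gives cortisol = -2*diet_score - 10.
This gives marker = -2*diet_score - 12.
Solve -2*diet_score - 12 = -30: diet_score = (-30 + 12) / -2 = 9.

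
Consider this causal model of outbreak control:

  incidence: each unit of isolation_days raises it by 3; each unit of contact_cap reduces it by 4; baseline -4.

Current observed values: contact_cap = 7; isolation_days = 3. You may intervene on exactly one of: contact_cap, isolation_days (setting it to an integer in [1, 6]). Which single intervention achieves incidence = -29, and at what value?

set isolation_days = 1

Intervening on contact_cap: incidence = -4*contact_cap + 5. Reaching -29 requires contact_cap = 17/2, not an integer.
Intervening on isolation_days: with other inputs at their observed values, incidence = 3*isolation_days - 32. Solving for -29 gives isolation_days = 1, within [1, 6].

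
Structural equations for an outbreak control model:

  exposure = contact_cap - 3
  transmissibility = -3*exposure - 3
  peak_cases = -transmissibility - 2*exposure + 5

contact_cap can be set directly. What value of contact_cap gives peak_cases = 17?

contact_cap = 12

Substituting into the transmissibility equation gives transmissibility = -3*contact_cap + 6.
peak_cases becomes contact_cap + 5.
Solve contact_cap + 5 = 17: contact_cap = (17 - 5) / 1 = 12.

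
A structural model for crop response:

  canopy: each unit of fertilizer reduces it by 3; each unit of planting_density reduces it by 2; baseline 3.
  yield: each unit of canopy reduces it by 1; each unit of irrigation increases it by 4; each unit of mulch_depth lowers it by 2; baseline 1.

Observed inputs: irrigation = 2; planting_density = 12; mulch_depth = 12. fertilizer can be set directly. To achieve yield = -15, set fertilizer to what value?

fertilizer = -7

Substituting into the canopy equation gives canopy = -3*fertilizer - 21.
So yield = 3*fertilizer + 6.
Solve 3*fertilizer + 6 = -15: fertilizer = (-15 - 6) / 3 = -7.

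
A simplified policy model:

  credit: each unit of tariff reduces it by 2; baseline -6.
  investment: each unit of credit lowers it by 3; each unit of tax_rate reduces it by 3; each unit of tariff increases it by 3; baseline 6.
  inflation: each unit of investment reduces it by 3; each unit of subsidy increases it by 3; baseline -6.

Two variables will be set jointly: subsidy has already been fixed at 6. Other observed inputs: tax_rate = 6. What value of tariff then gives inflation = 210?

With subsidy held at 6:
Substituting into the investment equation gives investment = 9*tariff + 6.
So inflation = -27*tariff - 6.
Solve -27*tariff - 6 = 210: tariff = (210 + 6) / -27 = -8.

tariff = -8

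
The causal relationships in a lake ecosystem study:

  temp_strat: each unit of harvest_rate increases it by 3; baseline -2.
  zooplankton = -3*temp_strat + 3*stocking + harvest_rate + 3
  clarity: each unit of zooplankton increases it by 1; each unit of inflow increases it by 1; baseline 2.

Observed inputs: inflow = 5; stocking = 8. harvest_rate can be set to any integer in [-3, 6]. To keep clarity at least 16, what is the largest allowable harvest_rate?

Substituting into the zooplankton equation gives zooplankton = -8*harvest_rate + 33.
Substituting into the clarity equation gives clarity = -8*harvest_rate + 40.
Require -8*harvest_rate + 40 ≥ 16, so harvest_rate ≤ 3.
The largest integer in [-3, 6] satisfying this is 3.

harvest_rate = 3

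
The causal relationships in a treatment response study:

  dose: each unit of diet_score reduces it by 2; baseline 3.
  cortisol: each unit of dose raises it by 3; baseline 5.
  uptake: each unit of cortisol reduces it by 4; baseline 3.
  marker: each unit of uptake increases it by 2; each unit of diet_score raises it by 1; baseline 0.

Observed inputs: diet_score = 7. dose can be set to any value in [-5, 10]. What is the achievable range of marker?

-267 to 93

Intervening on dose fixes its value directly, overriding its dependence on diet_score.
Substituting into the uptake equation gives uptake = -12*dose - 17.
This gives marker = -24*dose - 27.
Linear in dose, so extremes are at the endpoints: dose = -5 gives marker = 93; dose = 10 gives marker = -267.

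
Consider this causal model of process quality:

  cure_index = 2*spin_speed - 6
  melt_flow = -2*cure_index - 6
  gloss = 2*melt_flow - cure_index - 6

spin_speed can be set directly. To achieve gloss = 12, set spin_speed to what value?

spin_speed = 0

Substituting into the melt_flow equation gives melt_flow = -4*spin_speed + 6.
Substituting into the gloss equation gives gloss = -10*spin_speed + 12.
Solve -10*spin_speed + 12 = 12: spin_speed = (12 - 12) / -10 = 0.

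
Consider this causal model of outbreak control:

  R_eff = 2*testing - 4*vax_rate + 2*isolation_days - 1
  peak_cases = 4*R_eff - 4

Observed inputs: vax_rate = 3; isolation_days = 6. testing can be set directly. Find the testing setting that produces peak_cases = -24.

Substituting into the R_eff equation gives R_eff = 2*testing - 1.
Substituting into the peak_cases equation gives peak_cases = 8*testing - 8.
Solve 8*testing - 8 = -24: testing = (-24 + 8) / 8 = -2.

testing = -2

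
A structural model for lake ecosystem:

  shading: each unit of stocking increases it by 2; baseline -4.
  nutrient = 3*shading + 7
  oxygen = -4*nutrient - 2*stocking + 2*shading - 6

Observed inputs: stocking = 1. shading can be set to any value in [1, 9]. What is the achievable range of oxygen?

Intervening on shading fixes its value directly, overriding its dependence on stocking.
Substituting into the oxygen equation gives oxygen = -10*shading - 36.
Linear in shading, so extremes are at the endpoints: shading = 1 gives oxygen = -46; shading = 9 gives oxygen = -126.

-126 to -46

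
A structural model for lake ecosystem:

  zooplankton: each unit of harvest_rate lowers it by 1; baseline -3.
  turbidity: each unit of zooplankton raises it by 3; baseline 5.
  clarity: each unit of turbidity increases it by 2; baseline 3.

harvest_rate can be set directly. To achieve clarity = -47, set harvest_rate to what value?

Substituting into the turbidity equation gives turbidity = -3*harvest_rate - 4.
Substituting into the clarity equation gives clarity = -6*harvest_rate - 5.
Solve -6*harvest_rate - 5 = -47: harvest_rate = (-47 + 5) / -6 = 7.

harvest_rate = 7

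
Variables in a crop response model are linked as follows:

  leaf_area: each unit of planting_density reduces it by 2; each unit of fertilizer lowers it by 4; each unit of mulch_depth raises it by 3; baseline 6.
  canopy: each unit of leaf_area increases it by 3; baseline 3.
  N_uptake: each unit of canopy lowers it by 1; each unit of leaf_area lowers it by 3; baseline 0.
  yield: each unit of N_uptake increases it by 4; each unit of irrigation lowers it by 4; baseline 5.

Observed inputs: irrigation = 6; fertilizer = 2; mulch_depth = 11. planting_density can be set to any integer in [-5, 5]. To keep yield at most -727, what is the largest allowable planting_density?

planting_density = 1

Substituting into the leaf_area equation gives leaf_area = -2*planting_density + 31.
So canopy = -6*planting_density + 96.
So N_uptake = 12*planting_density - 189.
So yield = 48*planting_density - 775.
Require 48*planting_density - 775 ≤ -727, so planting_density ≤ 1.
The largest integer in [-5, 5] satisfying this is 1.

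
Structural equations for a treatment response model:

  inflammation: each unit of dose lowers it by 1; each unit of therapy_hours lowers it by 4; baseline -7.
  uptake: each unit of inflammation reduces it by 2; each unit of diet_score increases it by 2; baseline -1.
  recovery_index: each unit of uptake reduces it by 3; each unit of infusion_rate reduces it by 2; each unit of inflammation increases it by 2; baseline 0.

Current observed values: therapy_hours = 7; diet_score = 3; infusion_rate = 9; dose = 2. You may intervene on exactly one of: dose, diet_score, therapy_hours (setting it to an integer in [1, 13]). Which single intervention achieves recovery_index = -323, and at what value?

Intervening on dose: recovery_index = -8*dose - 313. Reaching -323 requires dose = 5/4, not an integer.
Intervening on diet_score: with other inputs at their observed values, recovery_index = -6*diet_score - 311. Solving for -323 gives diet_score = 2, within [1, 13].
Intervening on therapy_hours: recovery_index = -32*therapy_hours - 105. Reaching -323 requires therapy_hours = 109/16, not an integer.

set diet_score = 2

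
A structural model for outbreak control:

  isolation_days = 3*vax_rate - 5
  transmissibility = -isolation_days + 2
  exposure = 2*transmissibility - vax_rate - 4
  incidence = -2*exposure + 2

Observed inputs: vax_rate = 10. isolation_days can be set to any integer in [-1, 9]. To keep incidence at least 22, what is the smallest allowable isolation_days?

Intervening on isolation_days fixes its value directly, overriding its dependence on vax_rate.
Substituting into the exposure equation gives exposure = -2*isolation_days - 10.
This gives incidence = 4*isolation_days + 22.
Require 4*isolation_days + 22 ≥ 22, so isolation_days ≥ 0.
The smallest integer in [-1, 9] satisfying this is 0.

isolation_days = 0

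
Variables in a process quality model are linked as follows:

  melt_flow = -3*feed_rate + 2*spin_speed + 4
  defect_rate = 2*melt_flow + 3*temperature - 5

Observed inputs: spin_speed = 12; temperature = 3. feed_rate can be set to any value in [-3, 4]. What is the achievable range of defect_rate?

36 to 78

Substituting into the melt_flow equation gives melt_flow = -3*feed_rate + 28.
Substituting into the defect_rate equation gives defect_rate = -6*feed_rate + 60.
Linear in feed_rate, so extremes are at the endpoints: feed_rate = -3 gives defect_rate = 78; feed_rate = 4 gives defect_rate = 36.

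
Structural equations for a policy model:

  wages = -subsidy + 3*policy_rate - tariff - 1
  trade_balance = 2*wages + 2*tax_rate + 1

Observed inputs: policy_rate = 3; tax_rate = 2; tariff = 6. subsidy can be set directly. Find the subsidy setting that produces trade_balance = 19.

Substituting into the wages equation gives wages = -subsidy + 2.
Substituting into the trade_balance equation gives trade_balance = -2*subsidy + 9.
Solve -2*subsidy + 9 = 19: subsidy = (19 - 9) / -2 = -5.

subsidy = -5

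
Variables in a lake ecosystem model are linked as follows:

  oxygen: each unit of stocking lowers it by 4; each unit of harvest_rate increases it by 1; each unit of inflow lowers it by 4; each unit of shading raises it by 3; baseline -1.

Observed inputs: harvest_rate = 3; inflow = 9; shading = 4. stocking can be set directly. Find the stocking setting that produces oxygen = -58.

stocking = 9

Substituting into the oxygen equation gives oxygen = -4*stocking - 22.
Solve -4*stocking - 22 = -58: stocking = (-58 + 22) / -4 = 9.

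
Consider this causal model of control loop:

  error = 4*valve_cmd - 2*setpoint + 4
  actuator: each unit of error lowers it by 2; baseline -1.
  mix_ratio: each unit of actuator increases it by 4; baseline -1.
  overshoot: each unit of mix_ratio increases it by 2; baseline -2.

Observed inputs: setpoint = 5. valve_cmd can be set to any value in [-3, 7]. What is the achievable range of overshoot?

Substituting into the error equation gives error = 4*valve_cmd - 6.
This gives actuator = -8*valve_cmd + 11.
This gives mix_ratio = -32*valve_cmd + 43.
Substituting into the overshoot equation gives overshoot = -64*valve_cmd + 84.
Linear in valve_cmd, so extremes are at the endpoints: valve_cmd = -3 gives overshoot = 276; valve_cmd = 7 gives overshoot = -364.

-364 to 276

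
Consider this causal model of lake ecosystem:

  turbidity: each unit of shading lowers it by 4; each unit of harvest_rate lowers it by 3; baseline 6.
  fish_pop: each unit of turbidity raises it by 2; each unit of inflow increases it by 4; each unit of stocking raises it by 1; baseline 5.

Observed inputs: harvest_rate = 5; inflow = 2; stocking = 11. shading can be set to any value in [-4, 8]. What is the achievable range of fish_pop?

-58 to 38

Substituting into the turbidity equation gives turbidity = -4*shading - 9.
This gives fish_pop = -8*shading + 6.
Linear in shading, so extremes are at the endpoints: shading = -4 gives fish_pop = 38; shading = 8 gives fish_pop = -58.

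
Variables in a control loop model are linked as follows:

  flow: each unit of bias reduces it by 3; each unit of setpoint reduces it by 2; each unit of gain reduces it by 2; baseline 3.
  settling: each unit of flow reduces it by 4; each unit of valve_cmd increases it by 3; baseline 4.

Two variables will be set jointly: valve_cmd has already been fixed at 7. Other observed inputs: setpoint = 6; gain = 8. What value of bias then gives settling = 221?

bias = 8

With valve_cmd held at 7:
Substituting into the flow equation gives flow = -3*bias - 25.
This gives settling = 12*bias + 125.
Solve 12*bias + 125 = 221: bias = (221 - 125) / 12 = 8.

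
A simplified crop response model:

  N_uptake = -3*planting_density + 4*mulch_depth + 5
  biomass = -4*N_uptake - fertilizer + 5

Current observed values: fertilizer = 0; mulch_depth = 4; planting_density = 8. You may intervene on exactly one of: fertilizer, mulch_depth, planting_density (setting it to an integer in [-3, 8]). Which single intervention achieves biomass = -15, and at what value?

Intervening on fertilizer: biomass = -fertilizer + 17. Reaching -15 requires fertilizer = 32, outside [-3, 8].
Intervening on mulch_depth: with other inputs at their observed values, biomass = -16*mulch_depth + 81. Solving for -15 gives mulch_depth = 6, within [-3, 8].
Intervening on planting_density: biomass = 12*planting_density - 79. Reaching -15 requires planting_density = 16/3, not an integer.

set mulch_depth = 6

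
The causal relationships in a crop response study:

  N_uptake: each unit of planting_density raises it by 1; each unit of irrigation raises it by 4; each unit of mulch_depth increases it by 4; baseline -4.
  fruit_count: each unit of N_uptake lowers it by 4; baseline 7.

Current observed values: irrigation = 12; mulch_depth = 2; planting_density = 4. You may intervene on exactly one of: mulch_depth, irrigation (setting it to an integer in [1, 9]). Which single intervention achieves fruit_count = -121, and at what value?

Intervening on mulch_depth: fruit_count = -16*mulch_depth - 185. Reaching -121 requires mulch_depth = -4, outside [1, 9].
Intervening on irrigation: with other inputs at their observed values, fruit_count = -16*irrigation - 25. Solving for -121 gives irrigation = 6, within [1, 9].

set irrigation = 6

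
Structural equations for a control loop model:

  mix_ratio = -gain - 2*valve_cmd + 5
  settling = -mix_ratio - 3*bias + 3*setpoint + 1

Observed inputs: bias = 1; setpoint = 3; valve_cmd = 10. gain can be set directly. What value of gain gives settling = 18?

gain = -4

Substituting into the mix_ratio equation gives mix_ratio = -gain - 15.
Substituting into the settling equation gives settling = gain + 22.
Solve gain + 22 = 18: gain = (18 - 22) / 1 = -4.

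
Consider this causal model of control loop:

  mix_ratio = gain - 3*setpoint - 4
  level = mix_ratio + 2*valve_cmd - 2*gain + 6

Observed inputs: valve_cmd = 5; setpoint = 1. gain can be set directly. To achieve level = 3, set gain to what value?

gain = 6

Substituting into the mix_ratio equation gives mix_ratio = gain - 7.
Substituting into the level equation gives level = -gain + 9.
Solve -gain + 9 = 3: gain = (3 - 9) / -1 = 6.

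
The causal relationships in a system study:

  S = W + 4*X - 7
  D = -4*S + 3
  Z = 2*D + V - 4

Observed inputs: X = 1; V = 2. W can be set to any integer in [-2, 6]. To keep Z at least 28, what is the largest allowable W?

W = 0

Substituting into the S equation gives S = W - 3.
D becomes -4*W + 15.
This gives Z = -8*W + 28.
Require -8*W + 28 ≥ 28, so W ≤ 0.
The largest integer in [-2, 6] satisfying this is 0.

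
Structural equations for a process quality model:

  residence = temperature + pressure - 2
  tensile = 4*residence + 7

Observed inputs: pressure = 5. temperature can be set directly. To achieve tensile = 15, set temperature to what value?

Substituting into the residence equation gives residence = temperature + 3.
Substituting into the tensile equation gives tensile = 4*temperature + 19.
Solve 4*temperature + 19 = 15: temperature = (15 - 19) / 4 = -1.

temperature = -1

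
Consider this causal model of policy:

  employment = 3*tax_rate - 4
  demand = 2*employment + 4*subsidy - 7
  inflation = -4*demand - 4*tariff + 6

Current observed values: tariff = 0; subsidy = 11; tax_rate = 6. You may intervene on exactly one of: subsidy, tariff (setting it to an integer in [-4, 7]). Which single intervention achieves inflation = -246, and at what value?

Intervening on subsidy: inflation = -16*subsidy - 78. Reaching -246 requires subsidy = 21/2, not an integer.
Intervening on tariff: with other inputs at their observed values, inflation = -4*tariff - 254. Solving for -246 gives tariff = -2, within [-4, 7].

set tariff = -2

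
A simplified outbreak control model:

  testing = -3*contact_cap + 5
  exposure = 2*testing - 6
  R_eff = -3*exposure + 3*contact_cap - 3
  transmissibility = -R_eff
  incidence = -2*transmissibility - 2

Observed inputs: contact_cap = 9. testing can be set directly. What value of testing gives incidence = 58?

testing = 2

Intervening on testing fixes its value directly, overriding its dependence on contact_cap.
Substituting into the R_eff equation gives R_eff = -6*testing + 42.
Substituting into the transmissibility equation gives transmissibility = 6*testing - 42.
This gives incidence = -12*testing + 82.
Solve -12*testing + 82 = 58: testing = (58 - 82) / -12 = 2.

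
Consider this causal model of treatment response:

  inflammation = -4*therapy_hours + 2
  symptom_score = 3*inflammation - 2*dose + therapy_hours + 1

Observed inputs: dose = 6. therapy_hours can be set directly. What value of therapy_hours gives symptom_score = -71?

Substituting into the symptom_score equation gives symptom_score = -11*therapy_hours - 5.
Solve -11*therapy_hours - 5 = -71: therapy_hours = (-71 + 5) / -11 = 6.

therapy_hours = 6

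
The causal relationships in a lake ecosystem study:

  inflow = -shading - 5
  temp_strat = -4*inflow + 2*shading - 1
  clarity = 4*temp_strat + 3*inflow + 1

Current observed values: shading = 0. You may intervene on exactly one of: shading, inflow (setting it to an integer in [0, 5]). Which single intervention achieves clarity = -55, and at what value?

set inflow = 4

Intervening on shading: clarity = 21*shading + 62. Reaching -55 requires shading = -39/7, not an integer.
Intervening on inflow: with other inputs at their observed values, clarity = -13*inflow - 3. Solving for -55 gives inflow = 4, within [0, 5].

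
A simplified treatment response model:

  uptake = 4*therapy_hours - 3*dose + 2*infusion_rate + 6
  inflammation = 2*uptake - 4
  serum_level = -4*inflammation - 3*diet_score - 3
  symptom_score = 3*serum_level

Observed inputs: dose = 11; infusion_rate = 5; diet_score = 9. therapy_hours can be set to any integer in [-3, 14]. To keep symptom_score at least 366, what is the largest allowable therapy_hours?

Substituting into the uptake equation gives uptake = 4*therapy_hours - 17.
Substituting into the inflammation equation gives inflammation = 8*therapy_hours - 38.
serum_level becomes -32*therapy_hours + 122.
This gives symptom_score = -96*therapy_hours + 366.
Require -96*therapy_hours + 366 ≥ 366, so therapy_hours ≤ 0.
The largest integer in [-3, 14] satisfying this is 0.

therapy_hours = 0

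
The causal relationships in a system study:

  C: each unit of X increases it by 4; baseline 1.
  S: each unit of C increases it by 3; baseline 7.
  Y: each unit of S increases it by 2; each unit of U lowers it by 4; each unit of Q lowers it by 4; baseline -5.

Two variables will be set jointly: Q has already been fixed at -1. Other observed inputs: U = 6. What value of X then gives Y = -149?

With Q held at -1:
Substituting into the S equation gives S = 12*X + 10.
Substituting into the Y equation gives Y = 24*X - 5.
Solve 24*X - 5 = -149: X = (-149 + 5) / 24 = -6.

X = -6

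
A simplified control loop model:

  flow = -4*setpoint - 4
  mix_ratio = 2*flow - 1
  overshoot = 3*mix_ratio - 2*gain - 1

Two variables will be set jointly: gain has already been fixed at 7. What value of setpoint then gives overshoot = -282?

setpoint = 10

With gain held at 7:
Substituting into the mix_ratio equation gives mix_ratio = -8*setpoint - 9.
This gives overshoot = -24*setpoint - 42.
Solve -24*setpoint - 42 = -282: setpoint = (-282 + 42) / -24 = 10.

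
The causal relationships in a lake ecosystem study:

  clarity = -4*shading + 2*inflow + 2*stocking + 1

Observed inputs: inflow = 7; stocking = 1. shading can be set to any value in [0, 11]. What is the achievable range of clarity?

Substituting into the clarity equation gives clarity = -4*shading + 17.
Linear in shading, so extremes are at the endpoints: shading = 0 gives clarity = 17; shading = 11 gives clarity = -27.

-27 to 17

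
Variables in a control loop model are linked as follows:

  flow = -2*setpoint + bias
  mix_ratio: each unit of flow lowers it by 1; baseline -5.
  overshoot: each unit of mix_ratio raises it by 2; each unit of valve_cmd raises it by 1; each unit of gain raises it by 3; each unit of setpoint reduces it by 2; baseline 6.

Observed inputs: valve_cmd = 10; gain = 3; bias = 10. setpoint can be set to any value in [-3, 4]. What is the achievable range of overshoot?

-11 to 3

Substituting into the flow equation gives flow = -2*setpoint + 10.
Substituting into the mix_ratio equation gives mix_ratio = 2*setpoint - 15.
So overshoot = 2*setpoint - 5.
Linear in setpoint, so extremes are at the endpoints: setpoint = -3 gives overshoot = -11; setpoint = 4 gives overshoot = 3.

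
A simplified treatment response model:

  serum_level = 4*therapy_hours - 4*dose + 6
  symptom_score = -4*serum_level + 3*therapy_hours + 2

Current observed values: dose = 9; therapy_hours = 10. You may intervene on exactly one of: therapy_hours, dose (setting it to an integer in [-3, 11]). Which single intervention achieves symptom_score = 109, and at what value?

Intervening on therapy_hours: with other inputs at their observed values, symptom_score = -13*therapy_hours + 122. Solving for 109 gives therapy_hours = 1, within [-3, 11].
Intervening on dose: symptom_score = 16*dose - 152. Reaching 109 requires dose = 261/16, not an integer.

set therapy_hours = 1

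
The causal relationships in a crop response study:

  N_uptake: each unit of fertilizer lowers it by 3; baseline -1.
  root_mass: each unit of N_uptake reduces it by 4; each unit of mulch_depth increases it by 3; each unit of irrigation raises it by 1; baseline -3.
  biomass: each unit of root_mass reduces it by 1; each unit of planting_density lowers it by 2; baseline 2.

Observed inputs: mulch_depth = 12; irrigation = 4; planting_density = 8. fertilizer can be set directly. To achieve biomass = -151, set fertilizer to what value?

Substituting into the root_mass equation gives root_mass = 12*fertilizer + 41.
biomass becomes -12*fertilizer - 55.
Solve -12*fertilizer - 55 = -151: fertilizer = (-151 + 55) / -12 = 8.

fertilizer = 8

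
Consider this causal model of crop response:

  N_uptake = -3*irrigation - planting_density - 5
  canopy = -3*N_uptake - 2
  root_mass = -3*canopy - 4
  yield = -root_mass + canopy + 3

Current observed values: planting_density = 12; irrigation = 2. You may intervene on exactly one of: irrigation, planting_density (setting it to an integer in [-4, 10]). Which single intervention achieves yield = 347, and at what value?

Intervening on irrigation: with other inputs at their observed values, yield = 36*irrigation + 203. Solving for 347 gives irrigation = 4, within [-4, 10].
Intervening on planting_density: yield = 12*planting_density + 131. Reaching 347 requires planting_density = 18, outside [-4, 10].

set irrigation = 4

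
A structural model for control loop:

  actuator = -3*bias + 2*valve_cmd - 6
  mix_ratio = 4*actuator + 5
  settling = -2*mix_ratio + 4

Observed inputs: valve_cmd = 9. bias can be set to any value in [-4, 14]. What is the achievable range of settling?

Substituting into the actuator equation gives actuator = -3*bias + 12.
mix_ratio becomes -12*bias + 53.
Substituting into the settling equation gives settling = 24*bias - 102.
Linear in bias, so extremes are at the endpoints: bias = -4 gives settling = -198; bias = 14 gives settling = 234.

-198 to 234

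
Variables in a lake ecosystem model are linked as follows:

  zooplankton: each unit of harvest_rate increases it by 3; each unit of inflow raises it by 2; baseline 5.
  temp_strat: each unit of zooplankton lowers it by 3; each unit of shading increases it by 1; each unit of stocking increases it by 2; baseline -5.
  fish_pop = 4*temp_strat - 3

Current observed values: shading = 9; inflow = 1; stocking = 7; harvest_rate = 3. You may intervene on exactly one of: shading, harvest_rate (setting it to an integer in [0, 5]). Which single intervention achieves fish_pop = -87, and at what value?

Intervening on shading: fish_pop = 4*shading - 159. Reaching -87 requires shading = 18, outside [0, 5].
Intervening on harvest_rate: with other inputs at their observed values, fish_pop = -36*harvest_rate - 15. Solving for -87 gives harvest_rate = 2, within [0, 5].

set harvest_rate = 2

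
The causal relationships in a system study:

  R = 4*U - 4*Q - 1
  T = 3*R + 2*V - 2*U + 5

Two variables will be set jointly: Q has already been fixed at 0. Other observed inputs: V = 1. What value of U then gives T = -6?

U = -1

With Q held at 0:
Substituting into the R equation gives R = 4*U - 1.
Substituting into the T equation gives T = 10*U + 4.
Solve 10*U + 4 = -6: U = (-6 - 4) / 10 = -1.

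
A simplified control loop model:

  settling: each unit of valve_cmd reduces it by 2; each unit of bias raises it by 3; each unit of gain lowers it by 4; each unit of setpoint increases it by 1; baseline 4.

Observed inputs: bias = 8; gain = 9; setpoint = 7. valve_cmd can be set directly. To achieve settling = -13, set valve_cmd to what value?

valve_cmd = 6

Substituting into the settling equation gives settling = -2*valve_cmd - 1.
Solve -2*valve_cmd - 1 = -13: valve_cmd = (-13 + 1) / -2 = 6.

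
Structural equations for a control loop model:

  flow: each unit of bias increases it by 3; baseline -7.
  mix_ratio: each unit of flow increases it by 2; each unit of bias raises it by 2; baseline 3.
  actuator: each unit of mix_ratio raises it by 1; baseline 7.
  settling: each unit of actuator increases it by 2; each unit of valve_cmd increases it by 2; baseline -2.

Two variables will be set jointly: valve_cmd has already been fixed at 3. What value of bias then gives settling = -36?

bias = -2

With valve_cmd held at 3:
Substituting into the mix_ratio equation gives mix_ratio = 8*bias - 11.
actuator becomes 8*bias - 4.
This gives settling = 16*bias - 4.
Solve 16*bias - 4 = -36: bias = (-36 + 4) / 16 = -2.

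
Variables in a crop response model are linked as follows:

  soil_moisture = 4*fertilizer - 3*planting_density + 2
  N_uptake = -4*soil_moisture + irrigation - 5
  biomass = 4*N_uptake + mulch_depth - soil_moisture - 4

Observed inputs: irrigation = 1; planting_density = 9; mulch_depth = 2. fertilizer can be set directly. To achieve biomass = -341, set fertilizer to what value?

fertilizer = 11

Substituting into the soil_moisture equation gives soil_moisture = 4*fertilizer - 25.
This gives N_uptake = -16*fertilizer + 96.
This gives biomass = -68*fertilizer + 407.
Solve -68*fertilizer + 407 = -341: fertilizer = (-341 - 407) / -68 = 11.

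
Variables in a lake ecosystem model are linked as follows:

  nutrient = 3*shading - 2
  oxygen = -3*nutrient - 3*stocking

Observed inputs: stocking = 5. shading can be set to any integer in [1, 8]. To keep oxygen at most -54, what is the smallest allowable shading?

Substituting into the oxygen equation gives oxygen = -9*shading - 9.
Require -9*shading - 9 ≤ -54, so shading ≥ 5.
The smallest integer in [1, 8] satisfying this is 5.

shading = 5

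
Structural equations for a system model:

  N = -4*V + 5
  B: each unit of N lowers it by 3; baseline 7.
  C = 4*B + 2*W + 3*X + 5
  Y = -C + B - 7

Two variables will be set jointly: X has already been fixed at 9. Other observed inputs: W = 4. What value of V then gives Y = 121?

V = -4

With X held at 9:
Substituting into the B equation gives B = 12*V - 8.
This gives C = 48*V + 8.
So Y = -36*V - 23.
Solve -36*V - 23 = 121: V = (121 + 23) / -36 = -4.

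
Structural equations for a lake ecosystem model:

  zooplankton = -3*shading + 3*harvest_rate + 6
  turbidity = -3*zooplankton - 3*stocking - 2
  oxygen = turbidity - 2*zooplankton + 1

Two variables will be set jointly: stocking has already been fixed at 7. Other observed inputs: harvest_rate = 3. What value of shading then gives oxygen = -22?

With stocking held at 7:
Substituting into the zooplankton equation gives zooplankton = -3*shading + 15.
So turbidity = 9*shading - 68.
Substituting into the oxygen equation gives oxygen = 15*shading - 97.
Solve 15*shading - 97 = -22: shading = (-22 + 97) / 15 = 5.

shading = 5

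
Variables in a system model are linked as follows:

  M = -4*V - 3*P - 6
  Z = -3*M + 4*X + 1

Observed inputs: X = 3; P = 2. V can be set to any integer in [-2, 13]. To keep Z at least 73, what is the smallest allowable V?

V = 2

Substituting into the M equation gives M = -4*V - 12.
This gives Z = 12*V + 49.
Require 12*V + 49 ≥ 73, so V ≥ 2.
The smallest integer in [-2, 13] satisfying this is 2.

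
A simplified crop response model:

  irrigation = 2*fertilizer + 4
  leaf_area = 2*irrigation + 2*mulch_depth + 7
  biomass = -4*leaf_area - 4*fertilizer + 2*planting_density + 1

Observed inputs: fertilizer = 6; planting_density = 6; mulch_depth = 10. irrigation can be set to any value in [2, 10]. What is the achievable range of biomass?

-199 to -135

Intervening on irrigation fixes its value directly, overriding its dependence on fertilizer.
Substituting into the leaf_area equation gives leaf_area = 2*irrigation + 27.
biomass becomes -8*irrigation - 119.
Linear in irrigation, so extremes are at the endpoints: irrigation = 2 gives biomass = -135; irrigation = 10 gives biomass = -199.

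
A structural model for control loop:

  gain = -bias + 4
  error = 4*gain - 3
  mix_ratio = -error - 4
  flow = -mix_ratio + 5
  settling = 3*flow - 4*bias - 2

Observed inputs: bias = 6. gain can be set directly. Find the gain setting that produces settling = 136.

gain = 12

Intervening on gain fixes its value directly, overriding its dependence on bias.
Substituting into the mix_ratio equation gives mix_ratio = -4*gain - 1.
So flow = 4*gain + 6.
Substituting into the settling equation gives settling = 12*gain - 8.
Solve 12*gain - 8 = 136: gain = (136 + 8) / 12 = 12.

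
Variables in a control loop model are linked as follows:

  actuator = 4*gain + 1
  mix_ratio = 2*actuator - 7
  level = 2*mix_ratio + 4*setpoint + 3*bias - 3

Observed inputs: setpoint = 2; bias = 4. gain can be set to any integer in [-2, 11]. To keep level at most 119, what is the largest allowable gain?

Substituting into the mix_ratio equation gives mix_ratio = 8*gain - 5.
Substituting into the level equation gives level = 16*gain + 7.
Require 16*gain + 7 ≤ 119, so gain ≤ 7.
The largest integer in [-2, 11] satisfying this is 7.

gain = 7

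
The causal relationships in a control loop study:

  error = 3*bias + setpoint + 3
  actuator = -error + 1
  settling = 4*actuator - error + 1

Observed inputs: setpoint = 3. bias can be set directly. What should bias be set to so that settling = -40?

bias = 1

Substituting into the error equation gives error = 3*bias + 6.
Substituting into the actuator equation gives actuator = -3*bias - 5.
Substituting into the settling equation gives settling = -15*bias - 25.
Solve -15*bias - 25 = -40: bias = (-40 + 25) / -15 = 1.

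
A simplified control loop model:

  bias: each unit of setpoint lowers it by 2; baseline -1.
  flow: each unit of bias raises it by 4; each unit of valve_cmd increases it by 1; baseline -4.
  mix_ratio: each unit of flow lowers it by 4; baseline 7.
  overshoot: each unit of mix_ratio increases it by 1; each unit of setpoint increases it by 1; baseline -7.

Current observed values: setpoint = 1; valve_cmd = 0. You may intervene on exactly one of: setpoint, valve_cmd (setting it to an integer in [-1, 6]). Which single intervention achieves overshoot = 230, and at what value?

Intervening on setpoint: with other inputs at their observed values, overshoot = 33*setpoint + 32. Solving for 230 gives setpoint = 6, within [-1, 6].
Intervening on valve_cmd: overshoot = -4*valve_cmd + 65. Reaching 230 requires valve_cmd = -165/4, not an integer.

set setpoint = 6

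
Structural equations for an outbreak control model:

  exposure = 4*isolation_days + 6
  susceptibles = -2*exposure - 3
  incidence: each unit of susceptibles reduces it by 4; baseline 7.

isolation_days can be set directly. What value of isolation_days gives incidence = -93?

isolation_days = -5

Substituting into the susceptibles equation gives susceptibles = -8*isolation_days - 15.
Substituting into the incidence equation gives incidence = 32*isolation_days + 67.
Solve 32*isolation_days + 67 = -93: isolation_days = (-93 - 67) / 32 = -5.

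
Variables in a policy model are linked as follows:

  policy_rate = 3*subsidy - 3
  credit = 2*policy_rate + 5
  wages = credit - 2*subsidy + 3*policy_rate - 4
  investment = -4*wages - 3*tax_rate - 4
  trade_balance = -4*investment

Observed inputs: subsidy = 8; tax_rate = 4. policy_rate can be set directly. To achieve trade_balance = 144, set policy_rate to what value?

policy_rate = 4

Intervening on policy_rate fixes its value directly, overriding its dependence on subsidy.
Substituting into the wages equation gives wages = 5*policy_rate - 15.
This gives investment = -20*policy_rate + 44.
So trade_balance = 80*policy_rate - 176.
Solve 80*policy_rate - 176 = 144: policy_rate = (144 + 176) / 80 = 4.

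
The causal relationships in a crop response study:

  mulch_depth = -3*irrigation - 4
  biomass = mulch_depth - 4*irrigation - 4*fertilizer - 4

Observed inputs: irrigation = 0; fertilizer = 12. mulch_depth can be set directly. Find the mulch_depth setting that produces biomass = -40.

Intervening on mulch_depth fixes its value directly, overriding its dependence on irrigation.
Substituting into the biomass equation gives biomass = mulch_depth - 52.
Solve mulch_depth - 52 = -40: mulch_depth = (-40 + 52) / 1 = 12.

mulch_depth = 12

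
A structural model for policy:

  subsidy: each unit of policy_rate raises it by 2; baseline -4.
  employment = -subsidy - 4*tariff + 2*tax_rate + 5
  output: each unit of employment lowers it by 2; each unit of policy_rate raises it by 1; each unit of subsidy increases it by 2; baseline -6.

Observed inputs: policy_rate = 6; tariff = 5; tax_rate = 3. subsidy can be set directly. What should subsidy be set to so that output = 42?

subsidy = 6

Intervening on subsidy fixes its value directly, overriding its dependence on policy_rate.
Substituting into the employment equation gives employment = -subsidy - 9.
output becomes 4*subsidy + 18.
Solve 4*subsidy + 18 = 42: subsidy = (42 - 18) / 4 = 6.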